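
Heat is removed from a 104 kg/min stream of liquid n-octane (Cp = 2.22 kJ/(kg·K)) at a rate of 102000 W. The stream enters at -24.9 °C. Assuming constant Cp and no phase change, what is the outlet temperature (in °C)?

Q = 102000 W = 6120 kJ/min
ΔT = Q/(ṁ·Cp) = 6120/(104×2.22) = 26.507 K
T_out = -24.9 − 26.507 = -51.407 °C

T_out = -51.4 °C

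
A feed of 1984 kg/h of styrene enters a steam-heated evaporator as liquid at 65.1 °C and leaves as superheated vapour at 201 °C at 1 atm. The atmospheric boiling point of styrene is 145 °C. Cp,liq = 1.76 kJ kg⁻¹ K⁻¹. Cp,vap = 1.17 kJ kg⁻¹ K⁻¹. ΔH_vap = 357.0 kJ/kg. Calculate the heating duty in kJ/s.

Q = 310 kJ/s

liquid 65.1→145 °C: 140.62 kJ/kg
vaporisation at 145 °C: 357 kJ/kg
vapour 145→201 °C: 65.52 kJ/kg
Δh = 140.62 + 357 + 65.52 = 563.14 kJ/kg
Q = ṁ·Δh = 1984 kg/h × 563.14 kJ/kg = 1.1173e+06 kJ/h
|Q| = 310.35 kW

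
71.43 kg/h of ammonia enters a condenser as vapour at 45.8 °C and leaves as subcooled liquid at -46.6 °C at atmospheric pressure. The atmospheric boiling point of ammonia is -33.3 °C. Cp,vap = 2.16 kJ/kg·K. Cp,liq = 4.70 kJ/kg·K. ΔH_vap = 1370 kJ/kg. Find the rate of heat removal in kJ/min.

vapour 45.8→-33.3 °C: -170.86 kJ/kg
condensation at -33.3 °C: -1370 kJ/kg
liquid -33.3→-46.6 °C: -62.51 kJ/kg
Δh = -170.86 + -1370 + -62.51 = -1603.4 kJ/kg
Q = ṁ·Δh = 71.43 kg/h × -1603.4 kJ/kg = -114530 kJ/h
|Q| = 31.813 kW = 1908.8 kJ/min

Q_c = 1910 kJ/min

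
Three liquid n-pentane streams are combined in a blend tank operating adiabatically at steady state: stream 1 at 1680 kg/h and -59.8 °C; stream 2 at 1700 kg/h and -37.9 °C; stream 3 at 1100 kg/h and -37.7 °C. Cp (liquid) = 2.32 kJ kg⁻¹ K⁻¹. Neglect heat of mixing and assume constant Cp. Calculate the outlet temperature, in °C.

Energy balance with Q = 0: Σ ṁᵢCp,ᵢ(T_out − Tᵢ) = 0
Σ ṁᵢCp,ᵢTᵢ = 1680×2.32×-59.8 + 1700×2.32×-37.9 + 1100×2.32×-37.7 = -478760
Σ ṁᵢCp,ᵢ = 1680×2.32 + 1700×2.32 + 1100×2.32 = 10394
T_out = -478760 / 10394 = -46.063 °C

T_out = -46.1 °C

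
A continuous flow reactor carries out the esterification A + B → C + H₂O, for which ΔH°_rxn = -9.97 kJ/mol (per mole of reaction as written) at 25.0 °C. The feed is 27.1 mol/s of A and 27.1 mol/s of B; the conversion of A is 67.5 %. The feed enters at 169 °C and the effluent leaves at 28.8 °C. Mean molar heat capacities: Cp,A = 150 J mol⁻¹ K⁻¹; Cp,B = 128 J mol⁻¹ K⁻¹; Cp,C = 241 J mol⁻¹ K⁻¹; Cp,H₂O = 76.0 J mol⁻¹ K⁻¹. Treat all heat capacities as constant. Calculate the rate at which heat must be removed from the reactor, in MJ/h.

Extent of reaction ξ = 0.675 × 27.1 = 18.293 mol/s
Reaction term: ξ·ΔH°_rxn = 18.293 × -9.97 = -182.38 kJ/s
Sensible, feed 169→25 °C: -1084.9 kJ/s
Outlet flows (mol/s): A 8.8075, B 8.8075, C 18.293, H₂O 18.293
Sensible, products 25→28.8 °C: 31.339 kJ/s
Q = ΔH = -1235.9 kJ/s = -1235.9 kW
Heat removed = 4449.3 MJ/h

Q_out = 4450 MJ/h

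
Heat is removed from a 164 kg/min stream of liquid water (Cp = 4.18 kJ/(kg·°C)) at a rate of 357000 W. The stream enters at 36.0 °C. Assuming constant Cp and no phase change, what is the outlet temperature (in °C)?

Q = 357000 W = 21420 kJ/min
ΔT = Q/(ṁ·Cp) = 21420/(164×4.18) = 31.246 K
T_out = 36.0 − 31.246 = 4.7536 °C

T_out = 4.75 °C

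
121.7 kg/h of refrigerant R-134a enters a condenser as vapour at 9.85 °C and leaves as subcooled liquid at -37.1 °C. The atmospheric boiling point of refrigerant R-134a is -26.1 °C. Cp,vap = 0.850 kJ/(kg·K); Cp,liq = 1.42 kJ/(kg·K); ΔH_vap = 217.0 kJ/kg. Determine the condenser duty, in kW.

vapour 9.85→-26.1 °C: -30.558 kJ/kg
condensation at -26.1 °C: -217 kJ/kg
liquid -26.1→-37.1 °C: -15.62 kJ/kg
Δh = -30.558 + -217 + -15.62 = -263.18 kJ/kg
Q = ṁ·Δh = 121.7 kg/h × -263.18 kJ/kg = -32029 kJ/h
|Q| = 8.8969 kW

Q_c = 8.90 kW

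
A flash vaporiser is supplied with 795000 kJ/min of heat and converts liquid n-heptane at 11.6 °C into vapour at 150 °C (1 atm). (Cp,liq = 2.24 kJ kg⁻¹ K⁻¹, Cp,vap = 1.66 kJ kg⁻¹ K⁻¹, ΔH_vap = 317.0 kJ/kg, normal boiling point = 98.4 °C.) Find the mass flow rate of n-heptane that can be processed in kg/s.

ṁ = 22.2 kg/s

Δh = 2.24×(98.4−11.6) + 317.0 + 1.66×(150−98.4) = 597.09 kJ/kg
Q = 795000 kJ/min = 13250 kJ/s = 13250 kJ/s
ṁ = Q/Δh = 13250 / 597.09 = 22.191 kg/s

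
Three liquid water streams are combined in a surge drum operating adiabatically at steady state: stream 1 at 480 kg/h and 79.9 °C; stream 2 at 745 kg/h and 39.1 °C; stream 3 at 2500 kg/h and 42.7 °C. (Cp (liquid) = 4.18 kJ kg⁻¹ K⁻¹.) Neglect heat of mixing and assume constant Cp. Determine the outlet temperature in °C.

Energy balance with Q = 0: Σ ṁᵢCp,ᵢ(T_out − Tᵢ) = 0
T_out = Σ ṁᵢCp,ᵢTᵢ / Σ ṁᵢCp,ᵢ
      = 728290 / 15570 = 46.774 °C

T_out = 46.8 °C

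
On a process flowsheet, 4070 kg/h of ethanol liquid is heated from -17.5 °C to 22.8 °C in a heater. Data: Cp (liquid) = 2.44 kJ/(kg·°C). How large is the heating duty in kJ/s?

Q = 111 kJ/s

Q = ṁ·Cp·ΔT = 4070 × 2.44 × (22.8 − -17.5) = 400210 kJ/h
Converting: 400210 / 3600 s = 111.17 kW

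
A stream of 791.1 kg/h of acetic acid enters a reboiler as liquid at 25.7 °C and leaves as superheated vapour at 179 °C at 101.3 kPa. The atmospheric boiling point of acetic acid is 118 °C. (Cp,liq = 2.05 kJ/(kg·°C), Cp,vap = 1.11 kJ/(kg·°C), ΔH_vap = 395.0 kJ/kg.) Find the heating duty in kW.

liquid 25.7→118 °C: 189.21 kJ/kg
vaporisation at 118 °C: 395 kJ/kg
vapour 118→179 °C: 67.71 kJ/kg
Δh = 189.21 + 395 + 67.71 = 651.92 kJ/kg
Q = ṁ·Δh = 791.1 kg/h × 651.92 kJ/kg = 515740 kJ/h
|Q| = 143.26 kW

Q = 143 kW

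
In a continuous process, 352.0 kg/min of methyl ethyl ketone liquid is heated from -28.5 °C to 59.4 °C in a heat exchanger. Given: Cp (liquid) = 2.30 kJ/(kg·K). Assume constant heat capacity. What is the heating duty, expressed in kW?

Q = ṁ·Cp·ΔT = 352.0 × 2.30 × (59.4 − -28.5) = 71164 kJ/min
Converting: 71164 / 60 s = 1186.1 kW

Q = 1190 kW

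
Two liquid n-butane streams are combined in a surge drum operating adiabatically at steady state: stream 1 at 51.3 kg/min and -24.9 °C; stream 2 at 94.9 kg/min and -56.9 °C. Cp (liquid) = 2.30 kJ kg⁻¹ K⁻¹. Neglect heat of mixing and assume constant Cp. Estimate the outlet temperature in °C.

T_out = -45.7 °C

No heat crosses the boundary, so H_out = H_in.
Σ ṁᵢCp,ᵢTᵢ = 51.3×2.30×-24.9 + 94.9×2.30×-56.9 = -15358
Σ ṁᵢCp,ᵢ = 51.3×2.30 + 94.9×2.30 = 336.26
T_out = -15358 / 336.26 = -45.672 °C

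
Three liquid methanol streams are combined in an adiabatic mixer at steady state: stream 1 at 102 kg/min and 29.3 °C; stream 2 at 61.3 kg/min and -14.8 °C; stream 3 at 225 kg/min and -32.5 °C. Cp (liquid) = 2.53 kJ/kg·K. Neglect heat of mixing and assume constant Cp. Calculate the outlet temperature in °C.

T_out = -13.5 °C

Energy balance with Q = 0: Σ ṁᵢCp,ᵢ(T_out − Tᵢ) = 0
Σ ṁᵢCp,ᵢTᵢ = 102×2.53×29.3 + 61.3×2.53×-14.8 + 225×2.53×-32.5 = -13235
Σ ṁᵢCp,ᵢ = 102×2.53 + 61.3×2.53 + 225×2.53 = 982.4
T_out = -13235 / 982.4 = -13.472 °C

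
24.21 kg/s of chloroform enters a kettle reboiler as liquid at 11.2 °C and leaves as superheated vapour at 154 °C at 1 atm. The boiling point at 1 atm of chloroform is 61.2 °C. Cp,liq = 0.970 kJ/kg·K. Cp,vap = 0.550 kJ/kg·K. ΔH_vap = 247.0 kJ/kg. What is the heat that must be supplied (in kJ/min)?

liquid 11.2→61.2 °C: 48.5 kJ/kg
vaporisation at 61.2 °C: 247 kJ/kg
vapour 61.2→154 °C: 51.04 kJ/kg
Δh = 48.5 + 247 + 51.04 = 346.54 kJ/kg
Q = ṁ·Δh = 24.21 kg/s × 346.54 kJ/kg = 8389.7 kJ/s
|Q| = 8389.7 kW = 503380 kJ/min

Q = 503000 kJ/min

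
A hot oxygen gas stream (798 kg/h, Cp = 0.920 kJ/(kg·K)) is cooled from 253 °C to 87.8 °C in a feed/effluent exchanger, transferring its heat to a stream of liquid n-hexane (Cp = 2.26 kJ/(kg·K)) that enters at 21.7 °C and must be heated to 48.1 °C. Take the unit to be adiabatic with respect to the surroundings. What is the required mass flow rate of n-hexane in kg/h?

Heat released by hot stream: Q = 798 × 0.920 × (253 − 87.8) = 121280 kJ/h
Energy balance on cold side (adiabatic exchanger): Q = ṁ_c·Cp_c·(T_c,out − T_c,in)
ṁ_c = 121280 / [2.26 × (48.1 − 21.7)] = 2032.8 kg/h

ṁ_c = 2030 kg/h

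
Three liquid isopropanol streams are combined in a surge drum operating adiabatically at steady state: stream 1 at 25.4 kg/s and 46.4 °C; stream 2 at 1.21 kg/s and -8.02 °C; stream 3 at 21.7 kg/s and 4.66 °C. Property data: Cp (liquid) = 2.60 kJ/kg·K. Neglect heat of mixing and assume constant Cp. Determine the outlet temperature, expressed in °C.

Energy balance with Q = 0: Σ ṁᵢCp,ᵢ(T_out − Tᵢ) = 0
T_out = Σ ṁᵢCp,ᵢTᵢ / Σ ṁᵢCp,ᵢ
      = 3301.9 / 125.61 = 26.288 °C

T_out = 26.3 °C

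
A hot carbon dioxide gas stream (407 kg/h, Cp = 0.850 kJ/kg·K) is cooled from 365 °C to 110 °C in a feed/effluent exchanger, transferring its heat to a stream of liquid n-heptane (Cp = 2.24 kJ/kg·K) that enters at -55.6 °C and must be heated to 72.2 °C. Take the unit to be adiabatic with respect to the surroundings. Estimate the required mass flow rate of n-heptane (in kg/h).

Heat released by hot stream: Q = 407 × 0.850 × (365 − 110) = 88217 kJ/h
Energy balance on cold side (adiabatic exchanger): Q = ṁ_c·Cp_c·(T_c,out − T_c,in)
ṁ_c = 88217 / [2.24 × (72.2 − -55.6)] = 308.16 kg/h

ṁ_c = 308 kg/h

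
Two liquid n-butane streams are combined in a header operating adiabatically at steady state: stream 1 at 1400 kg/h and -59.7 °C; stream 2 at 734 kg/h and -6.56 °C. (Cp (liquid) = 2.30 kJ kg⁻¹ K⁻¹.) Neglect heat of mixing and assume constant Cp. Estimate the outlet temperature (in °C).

Adiabatic, steady state ⇒ Σ ṁᵢCp,ᵢ(T_out − Tᵢ) = 0
T_out = Σ ṁᵢCp,ᵢTᵢ / Σ ṁᵢCp,ᵢ
      = -203310 / 4908.2 = -41.422 °C

T_out = -41.4 °C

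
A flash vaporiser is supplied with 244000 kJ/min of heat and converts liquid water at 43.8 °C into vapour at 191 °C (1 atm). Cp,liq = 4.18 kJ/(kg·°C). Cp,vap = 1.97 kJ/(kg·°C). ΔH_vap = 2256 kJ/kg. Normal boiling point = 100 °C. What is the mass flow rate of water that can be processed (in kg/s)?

Δh = 4.18×(100−43.8) + 2256 + 1.97×(191−100) = 2670.2 kJ/kg
Q = 244000 kJ/min = 4066.7 kJ/s = 4066.7 kJ/s
ṁ = Q/Δh = 4066.7 / 2670.2 = 1.523 kg/s

ṁ = 1.52 kg/s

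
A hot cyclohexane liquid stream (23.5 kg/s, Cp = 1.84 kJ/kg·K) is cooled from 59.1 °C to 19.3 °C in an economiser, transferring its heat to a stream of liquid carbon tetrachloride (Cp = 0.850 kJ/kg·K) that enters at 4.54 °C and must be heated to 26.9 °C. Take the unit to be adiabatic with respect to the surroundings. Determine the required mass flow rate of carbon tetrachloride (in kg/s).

Heat released by hot stream: Q = 23.5 × 1.84 × (59.1 − 19.3) = 1721 kJ/s
Energy balance on cold side (adiabatic exchanger): Q = ṁ_c·Cp_c·(T_c,out − T_c,in)
ṁ_c = 1721 / [0.850 × (26.9 − 4.54)] = 90.548 kg/s

ṁ_c = 90.5 kg/s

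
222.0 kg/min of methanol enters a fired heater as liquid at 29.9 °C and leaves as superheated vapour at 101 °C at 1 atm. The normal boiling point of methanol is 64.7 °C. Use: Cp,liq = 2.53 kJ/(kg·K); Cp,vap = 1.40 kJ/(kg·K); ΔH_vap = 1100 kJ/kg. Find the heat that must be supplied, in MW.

liquid 29.9→64.7 °C: 88.044 kJ/kg
vaporisation at 64.7 °C: 1100 kJ/kg
vapour 64.7→101 °C: 50.82 kJ/kg
Δh = 88.044 + 1100 + 50.82 = 1238.9 kJ/kg
Q = ṁ·Δh = 222.0 kg/min × 1238.9 kJ/kg = 275030 kJ/min
|Q| = 4583.8 kW = 4.5838 MW

Q = 4.58 MW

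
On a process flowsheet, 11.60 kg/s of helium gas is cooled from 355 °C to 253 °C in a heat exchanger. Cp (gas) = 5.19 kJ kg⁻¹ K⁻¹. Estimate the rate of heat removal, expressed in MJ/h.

Q_c = 22100 MJ/h

Q = ṁ·Cp·ΔT = 11.60 × 5.19 × (253 − 355) = -6140.8 kJ/s
Cooling duty = 22107 MJ/h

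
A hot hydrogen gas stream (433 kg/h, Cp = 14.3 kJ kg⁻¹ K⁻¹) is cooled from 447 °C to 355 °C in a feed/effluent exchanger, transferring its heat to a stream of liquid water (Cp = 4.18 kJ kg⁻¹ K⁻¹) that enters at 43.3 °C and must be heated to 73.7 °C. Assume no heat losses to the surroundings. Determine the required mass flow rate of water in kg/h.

ṁ_c = 4480 kg/h

Heat released by hot stream: Q = 433 × 14.3 × (447 − 355) = 569650 kJ/h
Energy balance on cold side (adiabatic exchanger): Q = ṁ_c·Cp_c·(T_c,out − T_c,in)
ṁ_c = 569650 / [4.18 × (73.7 − 43.3)] = 4482.9 kg/h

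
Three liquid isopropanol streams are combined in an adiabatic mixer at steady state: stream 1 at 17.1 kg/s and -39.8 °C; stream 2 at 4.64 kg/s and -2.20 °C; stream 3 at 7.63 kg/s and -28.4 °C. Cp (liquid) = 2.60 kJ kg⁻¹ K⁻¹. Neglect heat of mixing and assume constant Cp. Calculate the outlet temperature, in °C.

No heat crosses the boundary, so H_out = H_in.
Σ ṁᵢCp,ᵢTᵢ = 17.1×2.60×-39.8 + 4.64×2.60×-2.20 + 7.63×2.60×-28.4 = -2359.4
Σ ṁᵢCp,ᵢ = 17.1×2.60 + 4.64×2.60 + 7.63×2.60 = 76.362
T_out = -2359.4 / 76.362 = -30.898 °C

T_out = -30.9 °C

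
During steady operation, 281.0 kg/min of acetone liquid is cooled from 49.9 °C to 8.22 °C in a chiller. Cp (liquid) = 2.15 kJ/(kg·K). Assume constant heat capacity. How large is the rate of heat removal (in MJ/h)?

Q_c = 1510 MJ/h

Q = ṁ·Cp·ΔT = 281.0 × 2.15 × (8.22 − 49.9) = -25181 kJ/min
Converting: 25181 / 60 s = 419.68 kW
Cooling duty = 1510.9 MJ/h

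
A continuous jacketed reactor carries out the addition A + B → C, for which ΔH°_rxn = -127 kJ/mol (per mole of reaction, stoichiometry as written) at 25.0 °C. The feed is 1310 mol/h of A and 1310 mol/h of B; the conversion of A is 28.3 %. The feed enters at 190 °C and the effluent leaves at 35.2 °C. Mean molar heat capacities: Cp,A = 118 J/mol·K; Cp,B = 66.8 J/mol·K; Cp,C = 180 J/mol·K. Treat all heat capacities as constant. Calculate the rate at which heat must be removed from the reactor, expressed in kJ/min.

Extent of reaction ξ = 0.283 × 1310 = 370.73 mol/h
Reaction term: ξ·ΔH°_rxn = 370.73 × -127 = -47083 kJ/h
Sensible, feed 190→25 °C: -39945 kJ/h
Outlet flows (mol/h): A 939.27, B 939.27, C 370.73
Sensible, products 25→35.2 °C: 2451.1 kJ/h
Q = ΔH = -84576 kJ/h = -23.493 kW
Heat removed = 1409.6 kJ/min

Q_out = 1410 kJ/min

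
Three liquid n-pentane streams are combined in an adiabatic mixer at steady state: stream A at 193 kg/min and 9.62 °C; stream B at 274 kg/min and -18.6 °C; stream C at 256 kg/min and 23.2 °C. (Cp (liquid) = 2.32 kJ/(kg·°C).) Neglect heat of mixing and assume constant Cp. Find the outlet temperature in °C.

Energy balance with Q = 0: Σ ṁᵢCp,ᵢ(T_out − Tᵢ) = 0
T_out = Σ ṁᵢCp,ᵢTᵢ / Σ ṁᵢCp,ᵢ
      = 6262.7 / 1677.4 = 3.7337 °C

T_out = 3.73 °C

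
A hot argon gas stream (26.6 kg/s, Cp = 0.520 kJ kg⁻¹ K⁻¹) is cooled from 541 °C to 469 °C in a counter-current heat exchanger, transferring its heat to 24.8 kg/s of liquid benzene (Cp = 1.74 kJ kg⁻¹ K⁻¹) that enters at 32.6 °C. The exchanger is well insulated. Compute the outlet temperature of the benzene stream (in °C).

T_c,out = 55.7 °C

Heat released by hot stream: Q = 26.6 × 0.520 × (541 − 469) = 995.9 kJ/s
Energy balance on cold side (adiabatic exchanger): Q = ṁ_c·Cp_c·(T_c,out − T_c,in)
T_c,out = 32.6 + 995.9/(24.8 × 1.74) = 55.679 °C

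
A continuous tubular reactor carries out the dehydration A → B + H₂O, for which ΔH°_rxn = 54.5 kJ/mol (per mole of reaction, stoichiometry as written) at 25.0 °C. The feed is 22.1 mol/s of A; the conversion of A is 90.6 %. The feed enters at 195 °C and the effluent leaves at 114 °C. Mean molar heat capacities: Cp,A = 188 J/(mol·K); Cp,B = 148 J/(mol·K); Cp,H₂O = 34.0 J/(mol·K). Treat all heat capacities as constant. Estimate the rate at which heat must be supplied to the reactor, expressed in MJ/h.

Extent of reaction ξ = 0.906 × 22.1 = 20.023 mol/s
Reaction term: ξ·ΔH°_rxn = 20.023 × 54.5 = 1091.2 kJ/s
Sensible, feed 195→25 °C: -706.32 kJ/s
Outlet flows (mol/s): A 2.0774, B 20.023, H₂O 20.023
Sensible, products 25→114 °C: 359.09 kJ/s
Q = ΔH = 744 kJ/s = 744 kW
Heat supplied = 2678.4 MJ/h

Q_in = 2680 MJ/h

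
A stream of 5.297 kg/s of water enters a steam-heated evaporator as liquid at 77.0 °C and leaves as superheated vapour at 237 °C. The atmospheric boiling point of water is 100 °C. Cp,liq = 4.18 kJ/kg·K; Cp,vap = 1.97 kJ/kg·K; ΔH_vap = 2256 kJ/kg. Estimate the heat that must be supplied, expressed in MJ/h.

liquid 77.0→100 °C: 96.14 kJ/kg
vaporisation at 100 °C: 2256 kJ/kg
vapour 100→237 °C: 269.89 kJ/kg
Δh = 96.14 + 2256 + 269.89 = 2622 kJ/kg
Q = ṁ·Δh = 5.297 kg/s × 2622 kJ/kg = 13889 kJ/s
|Q| = 13889 kW = 50000 MJ/h

Q = 50000 MJ/h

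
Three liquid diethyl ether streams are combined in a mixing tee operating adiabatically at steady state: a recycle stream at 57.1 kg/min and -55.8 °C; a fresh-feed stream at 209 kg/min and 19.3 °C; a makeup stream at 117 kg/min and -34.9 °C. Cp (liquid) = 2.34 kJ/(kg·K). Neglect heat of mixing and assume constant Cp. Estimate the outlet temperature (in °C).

T_out = -8.45 °C

No heat crosses the boundary, so H_out = H_in.
T_out = Σ ṁᵢCp,ᵢTᵢ / Σ ṁᵢCp,ᵢ
      = -7571.7 / 896.45 = -8.4463 °C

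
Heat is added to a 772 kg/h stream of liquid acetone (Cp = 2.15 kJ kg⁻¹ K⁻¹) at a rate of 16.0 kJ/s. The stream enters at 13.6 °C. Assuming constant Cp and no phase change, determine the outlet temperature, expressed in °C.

T_out = 48.3 °C

Q = 16.0 kJ/s = 57600 kJ/h
ΔT = Q/(ṁ·Cp) = 57600/(772×2.15) = 34.703 K
T_out = 13.6 + 34.703 = 48.303 °C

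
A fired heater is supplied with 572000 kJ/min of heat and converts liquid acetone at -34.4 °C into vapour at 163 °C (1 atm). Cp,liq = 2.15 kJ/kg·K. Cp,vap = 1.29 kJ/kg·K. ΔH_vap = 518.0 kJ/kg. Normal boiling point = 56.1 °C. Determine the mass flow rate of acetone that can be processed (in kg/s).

ṁ = 11.2 kg/s

Δh = 2.15×(56.1−-34.4) + 518.0 + 1.29×(163−56.1) = 850.48 kJ/kg
Q = 572000 kJ/min = 9533.3 kJ/s = 9533.3 kJ/s
ṁ = Q/Δh = 9533.3 / 850.48 = 11.209 kg/s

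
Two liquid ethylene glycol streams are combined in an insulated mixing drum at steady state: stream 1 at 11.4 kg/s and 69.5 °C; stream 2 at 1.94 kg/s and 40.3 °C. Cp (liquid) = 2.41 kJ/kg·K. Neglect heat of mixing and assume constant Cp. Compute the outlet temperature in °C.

Energy balance with Q = 0: Σ ṁᵢCp,ᵢ(T_out − Tᵢ) = 0
Σ ṁᵢCp,ᵢTᵢ = 11.4×2.41×69.5 + 1.94×2.41×40.3 = 2097.9
Σ ṁᵢCp,ᵢ = 11.4×2.41 + 1.94×2.41 = 32.149
T_out = 2097.9 / 32.149 = 65.254 °C

T_out = 65.3 °C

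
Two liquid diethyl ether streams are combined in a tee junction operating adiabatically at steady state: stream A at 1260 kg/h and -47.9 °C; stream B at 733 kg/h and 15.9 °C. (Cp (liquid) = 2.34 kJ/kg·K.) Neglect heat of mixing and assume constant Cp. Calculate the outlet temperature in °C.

Energy balance with Q = 0: Σ ṁᵢCp,ᵢ(T_out − Tᵢ) = 0
T_out = Σ ṁᵢCp,ᵢTᵢ / Σ ṁᵢCp,ᵢ
      = -113960 / 4663.6 = -24.435 °C

T_out = -24.4 °C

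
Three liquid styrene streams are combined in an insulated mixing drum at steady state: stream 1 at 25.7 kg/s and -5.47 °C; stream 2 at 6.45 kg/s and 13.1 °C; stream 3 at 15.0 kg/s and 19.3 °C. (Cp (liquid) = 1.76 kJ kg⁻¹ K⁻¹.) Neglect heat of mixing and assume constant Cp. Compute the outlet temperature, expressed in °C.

No heat crosses the boundary, so H_out = H_in.
T_out = Σ ṁᵢCp,ᵢTᵢ / Σ ṁᵢCp,ᵢ
      = 410.81 / 82.984 = 4.9505 °C

T_out = 4.95 °C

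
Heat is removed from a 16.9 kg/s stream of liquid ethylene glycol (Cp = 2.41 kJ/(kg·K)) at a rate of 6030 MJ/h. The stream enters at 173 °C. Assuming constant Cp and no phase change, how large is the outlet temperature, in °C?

T_out = 132 °C

Q = 6030 MJ/h = 1675 kJ/s
ΔT = Q/(ṁ·Cp) = 1675/(16.9×2.41) = 41.125 K
T_out = 173 − 41.125 = 131.87 °C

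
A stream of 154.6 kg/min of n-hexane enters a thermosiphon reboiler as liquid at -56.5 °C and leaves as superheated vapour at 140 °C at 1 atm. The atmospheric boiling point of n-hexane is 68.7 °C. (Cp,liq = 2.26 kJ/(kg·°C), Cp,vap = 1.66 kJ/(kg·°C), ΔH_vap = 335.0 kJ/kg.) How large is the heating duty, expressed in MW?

Q = 1.90 MW

liquid -56.5→68.7 °C: 282.95 kJ/kg
vaporisation at 68.7 °C: 335 kJ/kg
vapour 68.7→140 °C: 118.36 kJ/kg
Δh = 282.95 + 335 + 118.36 = 736.31 kJ/kg
Q = ṁ·Δh = 154.6 kg/min × 736.31 kJ/kg = 113830 kJ/min
|Q| = 1897.2 kW = 1.8972 MW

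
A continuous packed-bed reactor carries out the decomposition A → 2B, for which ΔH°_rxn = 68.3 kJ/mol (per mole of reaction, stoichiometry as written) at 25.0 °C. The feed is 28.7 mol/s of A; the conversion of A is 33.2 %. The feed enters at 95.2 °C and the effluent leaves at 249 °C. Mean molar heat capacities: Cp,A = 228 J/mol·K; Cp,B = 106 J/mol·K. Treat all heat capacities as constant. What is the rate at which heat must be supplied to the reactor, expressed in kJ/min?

Q_in = 97400 kJ/min

Extent of reaction ξ = 0.332 × 28.7 = 9.5284 mol/s
Reaction term: ξ·ΔH°_rxn = 9.5284 × 68.3 = 650.79 kJ/s
Sensible, feed 95.2→25 °C: -459.36 kJ/s
Outlet flows (mol/s): A 19.172, B 19.057
Sensible, products 25→249 °C: 1431.6 kJ/s
Q = ΔH = 1623 kJ/s = 1623 kW
Heat supplied = 97383 kJ/min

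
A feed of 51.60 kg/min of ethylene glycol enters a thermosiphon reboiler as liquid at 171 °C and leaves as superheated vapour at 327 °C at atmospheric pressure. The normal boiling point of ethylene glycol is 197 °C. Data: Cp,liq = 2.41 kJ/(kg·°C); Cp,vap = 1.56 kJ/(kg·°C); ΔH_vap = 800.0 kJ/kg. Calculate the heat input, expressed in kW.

liquid 171→197 °C: 62.66 kJ/kg
vaporisation at 197 °C: 800 kJ/kg
vapour 197→327 °C: 202.8 kJ/kg
Δh = 62.66 + 800 + 202.8 = 1065.5 kJ/kg
Q = ṁ·Δh = 51.60 kg/min × 1065.5 kJ/kg = 54978 kJ/min
|Q| = 916.3 kW

Q = 916 kW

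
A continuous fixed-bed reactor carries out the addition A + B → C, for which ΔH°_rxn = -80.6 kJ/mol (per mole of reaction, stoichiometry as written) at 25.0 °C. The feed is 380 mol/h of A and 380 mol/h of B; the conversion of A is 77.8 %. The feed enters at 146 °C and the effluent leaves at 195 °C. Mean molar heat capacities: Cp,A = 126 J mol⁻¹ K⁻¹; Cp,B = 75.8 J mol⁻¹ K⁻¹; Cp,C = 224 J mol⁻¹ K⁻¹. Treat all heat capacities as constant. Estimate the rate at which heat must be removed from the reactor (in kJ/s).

Q_out = 5.27 kJ/s

Extent of reaction ξ = 0.778 × 380 = 295.64 mol/h
Reaction term: ξ·ΔH°_rxn = 295.64 × -80.6 = -23829 kJ/h
Sensible, feed 146→25 °C: -9278.8 kJ/h
Outlet flows (mol/h): A 84.36, B 84.36, C 295.64
Sensible, products 25→195 °C: 14152 kJ/h
Q = ΔH = -18955 kJ/h = -5.2654 kW
Heat removed = 5.2654 kJ/s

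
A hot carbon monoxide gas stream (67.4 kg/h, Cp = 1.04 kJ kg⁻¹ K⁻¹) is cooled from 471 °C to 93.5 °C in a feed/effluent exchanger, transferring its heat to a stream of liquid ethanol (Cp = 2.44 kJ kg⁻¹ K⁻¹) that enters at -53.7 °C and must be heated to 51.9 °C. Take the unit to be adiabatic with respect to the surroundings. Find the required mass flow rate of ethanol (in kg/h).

ṁ_c = 103 kg/h

Heat released by hot stream: Q = 67.4 × 1.04 × (471 − 93.5) = 26461 kJ/h
Energy balance on cold side (adiabatic exchanger): Q = ṁ_c·Cp_c·(T_c,out − T_c,in)
ṁ_c = 26461 / [2.44 × (51.9 − -53.7)] = 102.7 kg/h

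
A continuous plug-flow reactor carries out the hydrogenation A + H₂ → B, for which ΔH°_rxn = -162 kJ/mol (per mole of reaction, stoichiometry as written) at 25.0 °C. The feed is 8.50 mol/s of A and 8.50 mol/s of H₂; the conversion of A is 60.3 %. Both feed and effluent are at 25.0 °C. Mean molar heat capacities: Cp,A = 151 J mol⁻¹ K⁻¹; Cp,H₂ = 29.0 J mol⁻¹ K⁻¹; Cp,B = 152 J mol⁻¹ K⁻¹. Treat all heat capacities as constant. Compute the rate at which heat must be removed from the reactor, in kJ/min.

Extent of reaction ξ = 0.603 × 8.50 = 5.1255 mol/s
Reaction term: ξ·ΔH°_rxn = 5.1255 × -162 = -830.33 kJ/s
Q = ΔH = -830.33 kJ/s = -830.33 kW
Heat removed = 49820 kJ/min

Q_out = 49800 kJ/min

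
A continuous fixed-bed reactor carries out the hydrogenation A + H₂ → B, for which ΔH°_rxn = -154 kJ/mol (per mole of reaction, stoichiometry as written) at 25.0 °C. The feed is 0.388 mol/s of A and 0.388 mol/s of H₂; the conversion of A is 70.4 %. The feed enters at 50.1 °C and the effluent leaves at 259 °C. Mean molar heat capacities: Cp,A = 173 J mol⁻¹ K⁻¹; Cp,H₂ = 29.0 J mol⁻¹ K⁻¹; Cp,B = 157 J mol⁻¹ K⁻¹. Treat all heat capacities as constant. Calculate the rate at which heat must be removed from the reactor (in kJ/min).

Extent of reaction ξ = 0.704 × 0.388 = 0.27315 mol/s
Reaction term: ξ·ΔH°_rxn = 0.27315 × -154 = -42.065 kJ/s
Sensible, feed 50.1→25 °C: -1.9672 kJ/s
Outlet flows (mol/s): A 0.11485, H₂ 0.11485, B 0.27315
Sensible, products 25→259 °C: 15.464 kJ/s
Q = ΔH = -28.569 kJ/s = -28.569 kW
Heat removed = 1714.1 kJ/min

Q_out = 1710 kJ/min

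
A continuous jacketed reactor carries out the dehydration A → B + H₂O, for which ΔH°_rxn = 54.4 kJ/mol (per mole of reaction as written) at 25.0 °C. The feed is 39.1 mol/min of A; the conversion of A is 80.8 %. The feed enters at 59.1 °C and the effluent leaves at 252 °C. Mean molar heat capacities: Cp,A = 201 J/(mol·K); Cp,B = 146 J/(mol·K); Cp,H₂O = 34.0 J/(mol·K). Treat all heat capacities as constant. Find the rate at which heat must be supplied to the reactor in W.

Extent of reaction ξ = 0.808 × 39.1 = 31.593 mol/min
Reaction term: ξ·ΔH°_rxn = 31.593 × 54.4 = 1718.6 kJ/min
Sensible, feed 59.1→25 °C: -268 kJ/min
Outlet flows (mol/min): A 7.5072, B 31.593, H₂O 31.593
Sensible, products 25→252 °C: 1633.4 kJ/min
Q = ΔH = 3084.1 kJ/min = 51.401 kW
Heat supplied = 51401 W

Q_in = 51400 W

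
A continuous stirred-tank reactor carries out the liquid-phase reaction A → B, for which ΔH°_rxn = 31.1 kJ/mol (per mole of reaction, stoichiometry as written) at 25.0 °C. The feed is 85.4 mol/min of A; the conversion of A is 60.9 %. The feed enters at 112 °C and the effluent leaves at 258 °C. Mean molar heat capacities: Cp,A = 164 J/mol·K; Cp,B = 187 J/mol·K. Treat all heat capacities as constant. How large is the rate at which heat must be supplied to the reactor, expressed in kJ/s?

Q_in = 65.7 kJ/s

Extent of reaction ξ = 0.609 × 85.4 = 52.009 mol/min
Reaction term: ξ·ΔH°_rxn = 52.009 × 31.1 = 1617.5 kJ/min
Sensible, feed 112→25 °C: -1218.5 kJ/min
Outlet flows (mol/min): A 33.391, B 52.009
Sensible, products 25→258 °C: 3542 kJ/min
Q = ΔH = 3941 kJ/min = 65.683 kW
Heat supplied = 65.683 kJ/s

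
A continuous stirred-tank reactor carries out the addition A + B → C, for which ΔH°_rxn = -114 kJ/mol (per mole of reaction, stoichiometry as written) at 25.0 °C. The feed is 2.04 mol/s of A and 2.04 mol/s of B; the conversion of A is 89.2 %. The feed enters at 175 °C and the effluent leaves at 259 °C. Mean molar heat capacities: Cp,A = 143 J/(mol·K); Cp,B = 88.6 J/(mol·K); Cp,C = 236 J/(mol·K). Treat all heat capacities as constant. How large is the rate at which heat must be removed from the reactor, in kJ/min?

Q_out = 9950 kJ/min

Extent of reaction ξ = 0.892 × 2.04 = 1.8197 mol/s
Reaction term: ξ·ΔH°_rxn = 1.8197 × -114 = -207.44 kJ/s
Sensible, feed 175→25 °C: -70.87 kJ/s
Outlet flows (mol/s): A 0.22032, B 0.22032, C 1.8197
Sensible, products 25→259 °C: 112.43 kJ/s
Q = ΔH = -165.88 kJ/s = -165.88 kW
Heat removed = 9953 kJ/min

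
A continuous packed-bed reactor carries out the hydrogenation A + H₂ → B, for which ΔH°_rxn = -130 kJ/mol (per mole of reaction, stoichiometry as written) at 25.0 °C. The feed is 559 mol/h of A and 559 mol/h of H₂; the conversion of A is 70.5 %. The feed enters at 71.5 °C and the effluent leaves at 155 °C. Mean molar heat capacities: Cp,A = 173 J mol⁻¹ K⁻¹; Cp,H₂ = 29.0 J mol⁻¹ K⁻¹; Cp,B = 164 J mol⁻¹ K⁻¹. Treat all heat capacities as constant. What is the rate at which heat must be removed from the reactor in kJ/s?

Q_out = 12.2 kJ/s

Extent of reaction ξ = 0.705 × 559 = 394.09 mol/h
Reaction term: ξ·ΔH°_rxn = 394.09 × -130 = -51232 kJ/h
Sensible, feed 71.5→25 °C: -5250.7 kJ/h
Outlet flows (mol/h): A 164.91, H₂ 164.91, B 394.09
Sensible, products 25→155 °C: 12733 kJ/h
Q = ΔH = -43751 kJ/h = -12.153 kW
Heat removed = 12.153 kJ/s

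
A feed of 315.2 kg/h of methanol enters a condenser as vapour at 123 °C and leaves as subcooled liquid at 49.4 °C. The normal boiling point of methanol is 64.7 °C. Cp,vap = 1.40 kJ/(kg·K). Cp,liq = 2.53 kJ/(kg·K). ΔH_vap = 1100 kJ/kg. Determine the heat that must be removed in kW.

vapour 123→64.7 °C: -81.62 kJ/kg
condensation at 64.7 °C: -1100 kJ/kg
liquid 64.7→49.4 °C: -38.709 kJ/kg
Δh = -81.62 + -1100 + -38.709 = -1220.3 kJ/kg
Q = ṁ·Δh = 315.2 kg/h × -1220.3 kJ/kg = -384650 kJ/h
|Q| = 106.85 kW

Q_c = 107 kW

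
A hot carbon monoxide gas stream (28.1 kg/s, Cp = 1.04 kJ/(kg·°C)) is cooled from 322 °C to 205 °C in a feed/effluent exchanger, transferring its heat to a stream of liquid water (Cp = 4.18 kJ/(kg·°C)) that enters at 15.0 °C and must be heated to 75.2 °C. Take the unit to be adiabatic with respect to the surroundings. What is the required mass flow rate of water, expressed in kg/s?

ṁ_c = 13.6 kg/s

Heat released by hot stream: Q = 28.1 × 1.04 × (322 − 205) = 3419.2 kJ/s
Energy balance on cold side (adiabatic exchanger): Q = ṁ_c·Cp_c·(T_c,out − T_c,in)
ṁ_c = 3419.2 / [4.18 × (75.2 − 15.0)] = 13.588 kg/s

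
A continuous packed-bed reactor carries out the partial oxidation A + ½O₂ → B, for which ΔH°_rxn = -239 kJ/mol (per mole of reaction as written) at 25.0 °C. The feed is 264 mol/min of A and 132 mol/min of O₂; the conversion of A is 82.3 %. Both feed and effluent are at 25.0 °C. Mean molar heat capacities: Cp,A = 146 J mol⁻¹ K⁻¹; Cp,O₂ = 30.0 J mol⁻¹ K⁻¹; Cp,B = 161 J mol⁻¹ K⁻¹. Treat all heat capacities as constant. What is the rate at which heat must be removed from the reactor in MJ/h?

Q_out = 3120 MJ/h

Extent of reaction ξ = 0.823 × 264 = 217.27 mol/min
Reaction term: ξ·ΔH°_rxn = 217.27 × -239 = -51928 kJ/min
Q = ΔH = -51928 kJ/min = -865.47 kW
Heat removed = 3115.7 MJ/h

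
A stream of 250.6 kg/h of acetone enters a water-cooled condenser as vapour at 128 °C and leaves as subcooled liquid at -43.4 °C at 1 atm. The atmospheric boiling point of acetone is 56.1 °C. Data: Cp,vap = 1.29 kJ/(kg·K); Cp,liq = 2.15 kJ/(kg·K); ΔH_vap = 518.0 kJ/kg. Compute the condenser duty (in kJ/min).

Q_c = 3440 kJ/min

vapour 128→56.1 °C: -92.751 kJ/kg
condensation at 56.1 °C: -518 kJ/kg
liquid 56.1→-43.4 °C: -213.92 kJ/kg
Δh = -92.751 + -518 + -213.92 = -824.68 kJ/kg
Q = ṁ·Δh = 250.6 kg/h × -824.68 kJ/kg = -206660 kJ/h
|Q| = 57.407 kW = 3444.4 kJ/min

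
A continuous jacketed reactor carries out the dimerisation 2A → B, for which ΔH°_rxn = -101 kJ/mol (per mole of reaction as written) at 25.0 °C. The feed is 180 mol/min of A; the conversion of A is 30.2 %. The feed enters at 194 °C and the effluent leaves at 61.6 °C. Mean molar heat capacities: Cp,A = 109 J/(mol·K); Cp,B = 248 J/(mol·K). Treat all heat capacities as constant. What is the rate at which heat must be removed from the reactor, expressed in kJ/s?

Q_out = 88.6 kJ/s

Extent of reaction ξ = 0.302 × 180 / 2 = 27.18 mol/min
Reaction term: ξ·ΔH°_rxn = 27.18 × -101 = -2745.2 kJ/min
Sensible, feed 194→25 °C: -3315.8 kJ/min
Outlet flows (mol/min): A 125.64, B 27.18
Sensible, products 25→61.6 °C: 747.94 kJ/min
Q = ΔH = -5313 kJ/min = -88.55 kW
Heat removed = 88.55 kJ/s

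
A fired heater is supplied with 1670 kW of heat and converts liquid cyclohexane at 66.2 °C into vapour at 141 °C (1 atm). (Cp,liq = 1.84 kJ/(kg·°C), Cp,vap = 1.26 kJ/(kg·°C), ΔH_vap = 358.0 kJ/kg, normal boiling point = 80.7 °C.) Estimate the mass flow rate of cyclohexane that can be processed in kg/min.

ṁ = 218 kg/min

Δh = 1.84×(80.7−66.2) + 358.0 + 1.26×(141−80.7) = 460.66 kJ/kg
Q = 1670 kW = 1670 kJ/s = 100200 kJ/min
ṁ = Q/Δh = 100200 / 460.66 = 217.51 kg/min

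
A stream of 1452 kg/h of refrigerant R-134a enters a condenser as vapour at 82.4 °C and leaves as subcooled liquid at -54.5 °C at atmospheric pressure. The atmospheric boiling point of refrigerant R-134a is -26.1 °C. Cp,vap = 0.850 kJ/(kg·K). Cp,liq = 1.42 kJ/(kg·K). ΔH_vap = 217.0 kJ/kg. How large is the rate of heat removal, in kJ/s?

Q_c = 141 kJ/s

vapour 82.4→-26.1 °C: -92.225 kJ/kg
condensation at -26.1 °C: -217 kJ/kg
liquid -26.1→-54.5 °C: -40.328 kJ/kg
Δh = -92.225 + -217 + -40.328 = -349.55 kJ/kg
Q = ṁ·Δh = 1452 kg/h × -349.55 kJ/kg = -507550 kJ/h
|Q| = 140.99 kW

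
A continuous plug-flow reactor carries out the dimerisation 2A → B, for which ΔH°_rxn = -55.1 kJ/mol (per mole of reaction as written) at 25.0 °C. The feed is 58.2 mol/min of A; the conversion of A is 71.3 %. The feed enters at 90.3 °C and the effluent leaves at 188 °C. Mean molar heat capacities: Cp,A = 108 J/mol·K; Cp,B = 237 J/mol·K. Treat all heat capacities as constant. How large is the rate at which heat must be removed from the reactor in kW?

Extent of reaction ξ = 0.713 × 58.2 / 2 = 20.748 mol/min
Reaction term: ξ·ΔH°_rxn = 20.748 × -55.1 = -1143.2 kJ/min
Sensible, feed 90.3→25 °C: -410.45 kJ/min
Outlet flows (mol/min): A 16.703, B 20.748
Sensible, products 25→188 °C: 1095.6 kJ/min
Q = ΔH = -458.11 kJ/min = -7.6351 kW
Heat removed = 7.6351 kW

Q_out = 7.64 kW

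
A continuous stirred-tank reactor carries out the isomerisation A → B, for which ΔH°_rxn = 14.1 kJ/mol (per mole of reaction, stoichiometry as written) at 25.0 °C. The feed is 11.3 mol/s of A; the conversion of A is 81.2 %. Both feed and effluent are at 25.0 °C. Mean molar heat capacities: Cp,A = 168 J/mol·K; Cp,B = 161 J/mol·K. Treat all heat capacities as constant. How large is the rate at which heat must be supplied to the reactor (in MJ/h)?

Extent of reaction ξ = 0.812 × 11.3 = 9.1756 mol/s
Reaction term: ξ·ΔH°_rxn = 9.1756 × 14.1 = 129.38 kJ/s
Q = ΔH = 129.38 kJ/s = 129.38 kW
Heat supplied = 465.75 MJ/h

Q_in = 466 MJ/h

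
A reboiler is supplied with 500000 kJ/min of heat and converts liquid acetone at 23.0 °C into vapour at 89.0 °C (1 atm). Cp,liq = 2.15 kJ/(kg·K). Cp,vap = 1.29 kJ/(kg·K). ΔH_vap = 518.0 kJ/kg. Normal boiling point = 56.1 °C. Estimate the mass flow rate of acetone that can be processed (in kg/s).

ṁ = 13.2 kg/s

Δh = 2.15×(56.1−23.0) + 518.0 + 1.29×(89.0−56.1) = 631.61 kJ/kg
Q = 500000 kJ/min = 8333.3 kJ/s = 8333.3 kJ/s
ṁ = Q/Δh = 8333.3 / 631.61 = 13.194 kg/s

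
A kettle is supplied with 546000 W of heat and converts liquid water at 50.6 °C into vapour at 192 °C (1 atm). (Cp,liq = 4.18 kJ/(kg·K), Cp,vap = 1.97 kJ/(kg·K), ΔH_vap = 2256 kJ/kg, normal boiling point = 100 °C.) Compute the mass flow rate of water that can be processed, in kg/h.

Δh = 4.18×(100−50.6) + 2256 + 1.97×(192−100) = 2643.7 kJ/kg
Q = 546000 W = 546 kJ/s = 1.9656e+06 kJ/h
ṁ = Q/Δh = 1.9656e+06 / 2643.7 = 743.49 kg/h

ṁ = 743 kg/h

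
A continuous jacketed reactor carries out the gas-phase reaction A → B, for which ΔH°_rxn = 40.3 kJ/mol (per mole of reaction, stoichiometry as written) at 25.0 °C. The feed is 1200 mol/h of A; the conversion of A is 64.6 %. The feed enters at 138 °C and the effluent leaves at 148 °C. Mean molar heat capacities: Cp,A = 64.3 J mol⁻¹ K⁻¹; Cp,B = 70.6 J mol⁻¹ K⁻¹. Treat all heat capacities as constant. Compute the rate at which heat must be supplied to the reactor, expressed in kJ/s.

Extent of reaction ξ = 0.646 × 1200 = 775.2 mol/h
Reaction term: ξ·ΔH°_rxn = 775.2 × 40.3 = 31241 kJ/h
Sensible, feed 138→25 °C: -8719.1 kJ/h
Outlet flows (mol/h): A 424.8, B 775.2
Sensible, products 25→148 °C: 10091 kJ/h
Q = ΔH = 32613 kJ/h = 9.0591 kW
Heat supplied = 9.0591 kJ/s

Q_in = 9.06 kJ/s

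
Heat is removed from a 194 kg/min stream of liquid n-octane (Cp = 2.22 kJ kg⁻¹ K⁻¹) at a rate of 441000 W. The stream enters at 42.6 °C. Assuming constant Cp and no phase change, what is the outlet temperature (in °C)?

T_out = -18.8 °C

Q = 441000 W = 26460 kJ/min
ΔT = Q/(ṁ·Cp) = 26460/(194×2.22) = 61.438 K
T_out = 42.6 − 61.438 = -18.838 °C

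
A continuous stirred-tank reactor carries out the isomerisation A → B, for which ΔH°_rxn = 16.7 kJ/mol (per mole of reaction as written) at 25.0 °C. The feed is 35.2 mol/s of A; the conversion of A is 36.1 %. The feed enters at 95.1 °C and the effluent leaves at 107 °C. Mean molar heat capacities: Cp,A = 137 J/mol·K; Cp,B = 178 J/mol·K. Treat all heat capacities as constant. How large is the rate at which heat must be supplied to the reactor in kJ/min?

Q_in = 18700 kJ/min

Extent of reaction ξ = 0.361 × 35.2 = 12.707 mol/s
Reaction term: ξ·ΔH°_rxn = 12.707 × 16.7 = 212.21 kJ/s
Sensible, feed 95.1→25 °C: -338.05 kJ/s
Outlet flows (mol/s): A 22.493, B 12.707
Sensible, products 25→107 °C: 438.16 kJ/s
Q = ΔH = 312.32 kJ/s = 312.32 kW
Heat supplied = 18739 kJ/min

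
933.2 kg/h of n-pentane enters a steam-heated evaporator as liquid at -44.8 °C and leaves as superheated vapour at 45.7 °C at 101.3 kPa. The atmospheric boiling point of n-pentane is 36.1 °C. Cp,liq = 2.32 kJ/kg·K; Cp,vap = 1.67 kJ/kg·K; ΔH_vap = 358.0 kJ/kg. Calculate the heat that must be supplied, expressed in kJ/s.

liquid -44.8→36.1 °C: 187.69 kJ/kg
vaporisation at 36.1 °C: 358 kJ/kg
vapour 36.1→45.7 °C: 16.032 kJ/kg
Δh = 187.69 + 358 + 16.032 = 561.72 kJ/kg
Q = ṁ·Δh = 933.2 kg/h × 561.72 kJ/kg = 524200 kJ/h
|Q| = 145.61 kW

Q = 146 kJ/s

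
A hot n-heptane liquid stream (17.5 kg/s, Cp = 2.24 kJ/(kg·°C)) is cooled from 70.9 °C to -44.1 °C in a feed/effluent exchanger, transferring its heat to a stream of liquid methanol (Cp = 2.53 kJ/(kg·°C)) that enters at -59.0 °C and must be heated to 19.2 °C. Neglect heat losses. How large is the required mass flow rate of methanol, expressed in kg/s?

Heat released by hot stream: Q = 17.5 × 2.24 × (70.9 − -44.1) = 4508 kJ/s
Energy balance on cold side (adiabatic exchanger): Q = ṁ_c·Cp_c·(T_c,out − T_c,in)
ṁ_c = 4508 / [2.53 × (19.2 − -59.0)] = 22.785 kg/s

ṁ_c = 22.8 kg/s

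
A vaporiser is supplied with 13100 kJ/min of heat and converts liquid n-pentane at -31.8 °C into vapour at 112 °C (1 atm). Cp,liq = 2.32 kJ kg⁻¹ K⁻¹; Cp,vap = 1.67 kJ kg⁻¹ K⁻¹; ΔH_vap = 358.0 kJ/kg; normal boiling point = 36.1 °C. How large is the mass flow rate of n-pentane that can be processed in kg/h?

ṁ = 1220 kg/h

Δh = 2.32×(36.1−-31.8) + 358.0 + 1.67×(112−36.1) = 642.28 kJ/kg
Q = 13100 kJ/min = 218.33 kJ/s = 786000 kJ/h
ṁ = Q/Δh = 786000 / 642.28 = 1223.8 kg/h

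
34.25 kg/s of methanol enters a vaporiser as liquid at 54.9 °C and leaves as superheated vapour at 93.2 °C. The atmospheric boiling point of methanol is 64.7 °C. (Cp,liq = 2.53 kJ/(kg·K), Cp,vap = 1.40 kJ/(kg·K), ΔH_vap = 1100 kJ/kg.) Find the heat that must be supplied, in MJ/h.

Q = 144000 MJ/h

liquid 54.9→64.7 °C: 24.794 kJ/kg
vaporisation at 64.7 °C: 1100 kJ/kg
vapour 64.7→93.2 °C: 39.9 kJ/kg
Δh = 24.794 + 1100 + 39.9 = 1164.7 kJ/kg
Q = ṁ·Δh = 34.25 kg/s × 1164.7 kJ/kg = 39891 kJ/s
|Q| = 39891 kW = 143610 MJ/h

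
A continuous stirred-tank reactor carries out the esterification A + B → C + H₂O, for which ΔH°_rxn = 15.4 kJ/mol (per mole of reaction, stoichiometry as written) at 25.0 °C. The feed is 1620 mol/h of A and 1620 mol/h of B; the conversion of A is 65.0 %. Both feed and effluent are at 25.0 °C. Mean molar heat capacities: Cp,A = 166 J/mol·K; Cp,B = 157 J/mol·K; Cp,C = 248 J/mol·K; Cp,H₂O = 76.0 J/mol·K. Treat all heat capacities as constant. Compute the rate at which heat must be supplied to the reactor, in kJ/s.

Q_in = 4.50 kJ/s

Extent of reaction ξ = 0.650 × 1620 = 1053 mol/h
Reaction term: ξ·ΔH°_rxn = 1053 × 15.4 = 16216 kJ/h
Q = ΔH = 16216 kJ/h = 4.5045 kW
Heat supplied = 4.5045 kJ/s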